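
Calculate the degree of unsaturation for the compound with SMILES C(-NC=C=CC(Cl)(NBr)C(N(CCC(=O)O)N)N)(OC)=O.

Molecular formula from the SMILES: C10H17BrClN5O4.
DoU = (2C + 2 + N − H − X)/2 = (2·10 + 2 + 5 − 17 − 2)/2 = 8/2 = 4.
(Structurally: 0 ring(s) + 4 π bond(s) = 4.)

4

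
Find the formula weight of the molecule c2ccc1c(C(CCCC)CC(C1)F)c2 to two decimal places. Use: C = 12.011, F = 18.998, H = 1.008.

206.30

Molecular formula: C14H19F.
M = 14×12.011 + 1×18.998 + 19×1.008 = 206.30 g/mol.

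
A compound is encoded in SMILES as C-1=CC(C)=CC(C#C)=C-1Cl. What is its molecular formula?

Heavy atoms from the SMILES: 9 C, 1 Cl.
Implicit hydrogens by atom environment:
  3 × C (aromatic): 1 H each → 3
  3 × C (aromatic): no H
  1 × C: 3 H
  1 × C: 1 H
  1 × C: no H
  1 × Cl: no H
  Total hydrogens = 7.
Molecular formula: C9H7Cl

C9H7Cl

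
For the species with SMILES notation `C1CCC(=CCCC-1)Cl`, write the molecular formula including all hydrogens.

Heavy atoms from the SMILES: 8 C, 1 Cl.
Implicit hydrogens by atom environment:
  6 × C: 2 H each → 12
  1 × C: 1 H
  1 × C: no H
  1 × Cl: no H
  Total hydrogens = 13.
Molecular formula: C8H13Cl

C8H13Cl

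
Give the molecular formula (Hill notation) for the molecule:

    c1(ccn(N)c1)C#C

C6H6N2

Heavy atoms from the SMILES: 6 C, 2 N.
Implicit hydrogens by atom environment:
  3 × C (aromatic): 1 H each → 3
  1 × C: 1 H
  1 × C (aromatic): no H
  1 × C: no H
  1 × N: 2 H
  1 × N (aromatic): no H
  Total hydrogens = 6.
Molecular formula: C6H6N2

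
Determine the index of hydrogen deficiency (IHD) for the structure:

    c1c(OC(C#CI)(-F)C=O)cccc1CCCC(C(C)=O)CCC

8

Molecular formula from the SMILES: C19H22FIO3.
DoU = (2C + 2 + N − H − X)/2 = (2·19 + 2 + 0 − 22 − 2)/2 = 16/2 = 8.
(Structurally: 1 ring(s) + 7 π bond(s) = 8.)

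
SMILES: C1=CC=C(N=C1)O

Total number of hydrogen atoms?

5

Hydrogens are implicit in SMILES; fill each atom to its normal valence:
  4 × C (aromatic): 1 H each → 4
  1 × C (aromatic): no H
  1 × N (aromatic): no H
  1 × O: 1 H
  Total hydrogens = 5.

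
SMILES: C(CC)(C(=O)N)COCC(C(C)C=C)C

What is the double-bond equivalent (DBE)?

Molecular formula from the SMILES: C12H23NO2.
DoU = (2C + 2 + N − H − X)/2 = (2·12 + 2 + 1 − 23 − 0)/2 = 4/2 = 2.
(Structurally: 0 ring(s) + 2 π bond(s) = 2.)

2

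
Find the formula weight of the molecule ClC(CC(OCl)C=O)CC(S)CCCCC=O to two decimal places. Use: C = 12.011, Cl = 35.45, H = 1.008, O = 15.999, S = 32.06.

301.22

Molecular formula: C11H18Cl2O3S.
M = 11×12.011 + 2×35.45 + 18×1.008 + 3×15.999 + 1×32.06 = 301.22 g/mol.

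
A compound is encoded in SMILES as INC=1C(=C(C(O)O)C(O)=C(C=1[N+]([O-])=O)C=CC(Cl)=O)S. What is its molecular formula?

C10H8ClIN2O6S

Heavy atoms from the SMILES: 10 C, 1 Cl, 1 I, 2 N, 6 O, 1 S.
Implicit hydrogens by atom environment:
  6 × C (aromatic): no H
  3 × C: 1 H each → 3
  3 × O: 1 H each → 3
  2 × O: no H
  1 × C: no H
  1 × Cl: no H
  1 × I: no H
  1 × N: 1 H
  1 × N (charge +1): no H
  1 × O (charge -1): no H
  1 × S: 1 H
  Total hydrogens = 8.
Molecular formula: C10H8ClIN2O6S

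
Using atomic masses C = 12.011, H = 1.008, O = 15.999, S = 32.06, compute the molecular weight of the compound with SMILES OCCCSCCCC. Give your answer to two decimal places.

Molecular formula: C7H16OS.
M = 7×12.011 + 16×1.008 + 1×15.999 + 1×32.06 = 148.26 g/mol.

148.26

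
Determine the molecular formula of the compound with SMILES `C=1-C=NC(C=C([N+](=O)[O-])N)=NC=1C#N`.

C7H5N5O2

Heavy atoms from the SMILES: 7 C, 5 N, 2 O.
Implicit hydrogens by atom environment:
  2 × C (aromatic): 1 H each → 2
  2 × C (aromatic): no H
  2 × C: no H
  2 × N (aromatic): no H
  1 × C: 1 H
  1 × N: 2 H
  1 × N (charge +1): no H
  1 × N: no H
  1 × O: no H
  1 × O (charge -1): no H
  Total hydrogens = 5.
Molecular formula: C7H5N5O2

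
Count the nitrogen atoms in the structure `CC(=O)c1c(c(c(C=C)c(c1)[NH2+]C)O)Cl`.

1

The symbol for nitrogen appears 1 time in the SMILES.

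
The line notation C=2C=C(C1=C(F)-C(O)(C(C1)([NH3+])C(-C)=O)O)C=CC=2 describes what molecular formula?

C13H15FNO3+

Heavy atoms from the SMILES: 13 C, 1 F, 1 N, 3 O.
Implicit hydrogens by atom environment:
  5 × C (aromatic): 1 H each → 5
  5 × C: no H
  2 × O: 1 H each → 2
  1 × C: 3 H
  1 × C: 2 H
  1 × C (aromatic): no H
  1 × F: no H
  1 × N (charge +1): 3 H
  1 × O: no H
  Total hydrogens = 15.
Net charge +1.
Molecular formula: C13H15FNO3+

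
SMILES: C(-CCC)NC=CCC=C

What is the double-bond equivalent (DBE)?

2

Molecular formula from the SMILES: C9H17N.
DoU = (2C + 2 + N − H − X)/2 = (2·9 + 2 + 1 − 17 − 0)/2 = 4/2 = 2.
(Structurally: 0 ring(s) + 2 π bond(s) = 2.)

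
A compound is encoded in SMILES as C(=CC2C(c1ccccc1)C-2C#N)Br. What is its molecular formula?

C12H10BrN

Heavy atoms from the SMILES: 1 Br, 12 C, 1 N.
Implicit hydrogens by atom environment:
  5 × C: 1 H each → 5
  5 × C (aromatic): 1 H each → 5
  1 × Br: no H
  1 × C: no H
  1 × C (aromatic): no H
  1 × N: no H
  Total hydrogens = 10.
Molecular formula: C12H10BrN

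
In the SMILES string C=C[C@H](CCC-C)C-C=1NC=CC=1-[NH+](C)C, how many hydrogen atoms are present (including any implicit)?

Hydrogens are implicit in SMILES; fill each atom to its normal valence:
  5 × C: 2 H each → 10
  3 × C: 3 H each → 9
  2 × C (aromatic): 1 H each → 2
  2 × C: 1 H each → 2
  2 × C (aromatic): no H
  1 × N (aromatic): 1 H
  1 × N (charge +1): 1 H
  Total hydrogens = 25.

25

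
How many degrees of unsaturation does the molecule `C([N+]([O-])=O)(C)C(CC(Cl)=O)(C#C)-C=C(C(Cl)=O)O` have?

6

Molecular formula from the SMILES: C10H9Cl2NO5.
DoU = (2C + 2 + N − H − X)/2 = (2·10 + 2 + 1 − 9 − 2)/2 = 12/2 = 6.
(Structurally: 0 ring(s) + 6 π bond(s) = 6.)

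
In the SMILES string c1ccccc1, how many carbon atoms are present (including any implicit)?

6

The symbol for carbon appears 6 times in the SMILES. Lowercase c denotes aromatic carbon and counts toward C.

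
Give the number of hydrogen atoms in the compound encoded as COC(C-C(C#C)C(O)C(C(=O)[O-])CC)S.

17

Hydrogens are implicit in SMILES; fill each atom to its normal valence:
  5 × C: 1 H each → 5
  2 × C: 3 H each → 6
  2 × C: 2 H each → 4
  2 × C: no H
  2 × O: no H
  1 × O: 1 H
  1 × O (charge -1): no H
  1 × S: 1 H
  Total hydrogens = 17.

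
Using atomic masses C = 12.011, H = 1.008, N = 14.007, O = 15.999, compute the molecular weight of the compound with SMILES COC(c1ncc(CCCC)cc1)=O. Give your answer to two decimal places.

Molecular formula: C11H15NO2.
M = 11×12.011 + 15×1.008 + 1×14.007 + 2×15.999 = 193.25 g/mol.

193.25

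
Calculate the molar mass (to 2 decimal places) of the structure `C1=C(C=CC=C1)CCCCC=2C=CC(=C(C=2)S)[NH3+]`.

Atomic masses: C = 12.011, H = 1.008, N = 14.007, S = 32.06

Molecular formula: C16H20NS+.
M = 16×12.011 + 20×1.008 + 1×14.007 + 1×32.06 = 258.40 g/mol.

258.40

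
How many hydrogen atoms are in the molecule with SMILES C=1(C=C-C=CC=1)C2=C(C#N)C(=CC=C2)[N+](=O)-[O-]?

8

Hydrogens are implicit in SMILES; fill each atom to its normal valence:
  8 × C (aromatic): 1 H each → 8
  4 × C (aromatic): no H
  1 × C: no H
  1 × N: no H
  1 × N (charge +1): no H
  1 × O: no H
  1 × O (charge -1): no H
  Total hydrogens = 8.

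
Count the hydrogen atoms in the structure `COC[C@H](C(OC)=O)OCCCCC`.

Hydrogens are implicit in SMILES; fill each atom to its normal valence:
  5 × C: 2 H each → 10
  4 × O: no H
  3 × C: 3 H each → 9
  1 × C: 1 H
  1 × C: no H
  Total hydrogens = 20.

20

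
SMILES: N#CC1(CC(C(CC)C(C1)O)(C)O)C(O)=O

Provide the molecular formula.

Heavy atoms from the SMILES: 11 C, 1 N, 4 O.
Implicit hydrogens by atom environment:
  4 × C: no H
  3 × C: 2 H each → 6
  3 × O: 1 H each → 3
  2 × C: 3 H each → 6
  2 × C: 1 H each → 2
  1 × N: no H
  1 × O: no H
  Total hydrogens = 17.
Molecular formula: C11H17NO4

C11H17NO4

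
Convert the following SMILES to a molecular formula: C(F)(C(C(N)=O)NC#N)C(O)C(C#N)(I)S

C7H8FIN4O2S

Heavy atoms from the SMILES: 7 C, 1 F, 1 I, 4 N, 2 O, 1 S.
Implicit hydrogens by atom environment:
  4 × C: no H
  3 × C: 1 H each → 3
  2 × N: no H
  1 × F: no H
  1 × I: no H
  1 × N: 2 H
  1 × N: 1 H
  1 × O: 1 H
  1 × O: no H
  1 × S: 1 H
  Total hydrogens = 8.
Molecular formula: C7H8FIN4O2S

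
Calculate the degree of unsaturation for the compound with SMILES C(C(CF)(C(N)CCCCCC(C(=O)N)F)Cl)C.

1

Molecular formula from the SMILES: C12H23ClF2N2O.
DoU = (2C + 2 + N − H − X)/2 = (2·12 + 2 + 2 − 23 − 3)/2 = 2/2 = 1.
(Structurally: 0 ring(s) + 1 π bond(s) = 1.)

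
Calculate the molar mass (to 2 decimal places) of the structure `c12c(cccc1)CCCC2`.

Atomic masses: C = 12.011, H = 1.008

132.21

Molecular formula: C10H12.
M = 10×12.011 + 12×1.008 = 132.21 g/mol.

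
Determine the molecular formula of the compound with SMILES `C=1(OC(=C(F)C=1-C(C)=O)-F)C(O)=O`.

C7H4F2O4

Heavy atoms from the SMILES: 7 C, 2 F, 4 O.
Implicit hydrogens by atom environment:
  4 × C (aromatic): no H
  2 × C: no H
  2 × F: no H
  2 × O: no H
  1 × C: 3 H
  1 × O: 1 H
  1 × O (aromatic): no H
  Total hydrogens = 4.
Molecular formula: C7H4F2O4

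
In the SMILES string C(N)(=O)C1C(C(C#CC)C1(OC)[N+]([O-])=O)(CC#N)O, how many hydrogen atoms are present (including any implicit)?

Hydrogens are implicit in SMILES; fill each atom to its normal valence:
  6 × C: no H
  3 × O: no H
  2 × C: 3 H each → 6
  2 × C: 1 H each → 2
  1 × C: 2 H
  1 × N: 2 H
  1 × N (charge +1): no H
  1 × N: no H
  1 × O: 1 H
  1 × O (charge -1): no H
  Total hydrogens = 13.

13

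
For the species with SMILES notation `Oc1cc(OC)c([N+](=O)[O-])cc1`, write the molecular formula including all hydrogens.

C7H7NO4

Heavy atoms from the SMILES: 7 C, 1 N, 4 O.
Implicit hydrogens by atom environment:
  3 × C (aromatic): 1 H each → 3
  3 × C (aromatic): no H
  2 × O: no H
  1 × C: 3 H
  1 × N (charge +1): no H
  1 × O: 1 H
  1 × O (charge -1): no H
  Total hydrogens = 7.
Molecular formula: C7H7NO4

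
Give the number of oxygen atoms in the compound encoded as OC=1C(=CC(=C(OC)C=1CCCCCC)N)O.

The symbol for oxygen appears 3 times in the SMILES.

3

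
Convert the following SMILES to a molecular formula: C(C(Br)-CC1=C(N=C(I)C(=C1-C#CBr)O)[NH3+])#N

C10H7Br2IN3O+

Heavy atoms from the SMILES: 2 Br, 10 C, 1 I, 3 N, 1 O.
Implicit hydrogens by atom environment:
  5 × C (aromatic): no H
  3 × C: no H
  2 × Br: no H
  1 × C: 2 H
  1 × C: 1 H
  1 × I: no H
  1 × N (charge +1): 3 H
  1 × N (aromatic): no H
  1 × N: no H
  1 × O: 1 H
  Total hydrogens = 7.
Net charge +1.
Molecular formula: C10H7Br2IN3O+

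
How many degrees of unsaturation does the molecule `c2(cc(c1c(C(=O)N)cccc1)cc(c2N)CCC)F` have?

9

Molecular formula from the SMILES: C16H17FN2O.
DoU = (2C + 2 + N − H − X)/2 = (2·16 + 2 + 2 − 17 − 1)/2 = 18/2 = 9.
(Structurally: 2 ring(s) + 7 π bond(s) = 9.)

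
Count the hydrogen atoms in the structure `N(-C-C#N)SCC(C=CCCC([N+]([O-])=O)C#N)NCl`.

14

Hydrogens are implicit in SMILES; fill each atom to its normal valence:
  4 × C: 2 H each → 8
  4 × C: 1 H each → 4
  2 × C: no H
  2 × N: 1 H each → 2
  2 × N: no H
  1 × Cl: no H
  1 × N (charge +1): no H
  1 × O: no H
  1 × O (charge -1): no H
  1 × S: no H
  Total hydrogens = 14.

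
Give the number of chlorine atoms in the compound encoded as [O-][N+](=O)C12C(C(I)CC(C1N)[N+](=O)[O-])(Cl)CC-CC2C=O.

1

The symbol for chlorine appears 1 time in the SMILES.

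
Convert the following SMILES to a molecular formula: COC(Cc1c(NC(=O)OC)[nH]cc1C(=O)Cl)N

Heavy atoms from the SMILES: 10 C, 1 Cl, 3 N, 4 O.
Implicit hydrogens by atom environment:
  4 × O: no H
  3 × C (aromatic): no H
  2 × C: 3 H each → 6
  2 × C: no H
  1 × C: 2 H
  1 × C (aromatic): 1 H
  1 × C: 1 H
  1 × Cl: no H
  1 × N: 2 H
  1 × N (aromatic): 1 H
  1 × N: 1 H
  Total hydrogens = 14.
Molecular formula: C10H14ClN3O4

C10H14ClN3O4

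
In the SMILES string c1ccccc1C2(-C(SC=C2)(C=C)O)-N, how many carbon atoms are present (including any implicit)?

12

The symbol for carbon appears 12 times in the SMILES. Lowercase c denotes aromatic carbon and counts toward C.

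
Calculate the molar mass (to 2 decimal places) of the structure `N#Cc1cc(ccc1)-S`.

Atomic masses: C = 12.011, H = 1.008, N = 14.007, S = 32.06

Molecular formula: C7H5NS.
M = 7×12.011 + 5×1.008 + 1×14.007 + 1×32.06 = 135.18 g/mol.

135.18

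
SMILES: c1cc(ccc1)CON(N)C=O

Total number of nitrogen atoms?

The symbol for nitrogen appears 2 times in the SMILES.

2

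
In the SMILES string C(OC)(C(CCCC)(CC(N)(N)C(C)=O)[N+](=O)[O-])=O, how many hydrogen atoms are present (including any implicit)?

Hydrogens are implicit in SMILES; fill each atom to its normal valence:
  4 × C: 2 H each → 8
  4 × C: no H
  4 × O: no H
  3 × C: 3 H each → 9
  2 × N: 2 H each → 4
  1 × N (charge +1): no H
  1 × O (charge -1): no H
  Total hydrogens = 21.

21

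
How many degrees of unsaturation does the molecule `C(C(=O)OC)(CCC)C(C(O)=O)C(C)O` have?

2

Molecular formula from the SMILES: C10H18O5.
DoU = (2C + 2 + N − H − X)/2 = (2·10 + 2 + 0 − 18 − 0)/2 = 4/2 = 2.
(Structurally: 0 ring(s) + 2 π bond(s) = 2.)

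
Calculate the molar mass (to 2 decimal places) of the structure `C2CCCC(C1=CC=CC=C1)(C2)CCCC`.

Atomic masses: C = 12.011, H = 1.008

Molecular formula: C16H24.
M = 16×12.011 + 24×1.008 = 216.37 g/mol.

216.37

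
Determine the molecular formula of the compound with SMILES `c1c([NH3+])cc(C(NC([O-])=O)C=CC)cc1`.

C11H14N2O2

Heavy atoms from the SMILES: 11 C, 2 N, 2 O.
Implicit hydrogens by atom environment:
  4 × C (aromatic): 1 H each → 4
  3 × C: 1 H each → 3
  2 × C (aromatic): no H
  1 × C: 3 H
  1 × C: no H
  1 × N (charge +1): 3 H
  1 × N: 1 H
  1 × O: no H
  1 × O (charge -1): no H
  Total hydrogens = 14.
Molecular formula: C11H14N2O2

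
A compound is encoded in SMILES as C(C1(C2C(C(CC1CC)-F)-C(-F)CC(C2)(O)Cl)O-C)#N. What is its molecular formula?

Heavy atoms from the SMILES: 14 C, 1 Cl, 2 F, 1 N, 2 O.
Implicit hydrogens by atom environment:
  5 × C: 1 H each → 5
  4 × C: 2 H each → 8
  3 × C: no H
  2 × C: 3 H each → 6
  2 × F: no H
  1 × Cl: no H
  1 × N: no H
  1 × O: 1 H
  1 × O: no H
  Total hydrogens = 20.
Molecular formula: C14H20ClF2NO2

C14H20ClF2NO2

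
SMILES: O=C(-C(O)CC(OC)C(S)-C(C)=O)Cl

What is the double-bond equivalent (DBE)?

2

Molecular formula from the SMILES: C8H13ClO4S.
DoU = (2C + 2 + N − H − X)/2 = (2·8 + 2 + 0 − 13 − 1)/2 = 4/2 = 2.
(Structurally: 0 ring(s) + 2 π bond(s) = 2.)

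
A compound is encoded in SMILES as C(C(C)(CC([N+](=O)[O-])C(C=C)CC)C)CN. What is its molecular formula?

Heavy atoms from the SMILES: 12 C, 2 N, 2 O.
Implicit hydrogens by atom environment:
  5 × C: 2 H each → 10
  3 × C: 3 H each → 9
  3 × C: 1 H each → 3
  1 × C: no H
  1 × N: 2 H
  1 × N (charge +1): no H
  1 × O: no H
  1 × O (charge -1): no H
  Total hydrogens = 24.
Molecular formula: C12H24N2O2

C12H24N2O2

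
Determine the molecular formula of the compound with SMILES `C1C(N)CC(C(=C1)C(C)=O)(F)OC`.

Heavy atoms from the SMILES: 9 C, 1 F, 1 N, 2 O.
Implicit hydrogens by atom environment:
  3 × C: no H
  2 × C: 3 H each → 6
  2 × C: 2 H each → 4
  2 × C: 1 H each → 2
  2 × O: no H
  1 × F: no H
  1 × N: 2 H
  Total hydrogens = 14.
Molecular formula: C9H14FNO2

C9H14FNO2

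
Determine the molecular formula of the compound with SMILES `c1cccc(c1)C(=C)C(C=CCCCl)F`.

C13H14ClF

Heavy atoms from the SMILES: 13 C, 1 Cl, 1 F.
Implicit hydrogens by atom environment:
  5 × C (aromatic): 1 H each → 5
  3 × C: 2 H each → 6
  3 × C: 1 H each → 3
  1 × C: no H
  1 × C (aromatic): no H
  1 × Cl: no H
  1 × F: no H
  Total hydrogens = 14.
Molecular formula: C13H14ClF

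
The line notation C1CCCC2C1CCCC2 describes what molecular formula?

Heavy atoms from the SMILES: 10 C.
Implicit hydrogens by atom environment:
  8 × C: 2 H each → 16
  2 × C: 1 H each → 2
  Total hydrogens = 18.
Molecular formula: C10H18

C10H18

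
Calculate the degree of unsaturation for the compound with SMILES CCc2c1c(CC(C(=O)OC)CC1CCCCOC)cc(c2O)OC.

6

Molecular formula from the SMILES: C20H30O5.
DoU = (2C + 2 + N − H − X)/2 = (2·20 + 2 + 0 − 30 − 0)/2 = 12/2 = 6.
(Structurally: 2 ring(s) + 4 π bond(s) = 6.)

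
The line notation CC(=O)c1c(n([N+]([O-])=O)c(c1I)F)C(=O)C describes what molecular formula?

C8H6FIN2O4

Heavy atoms from the SMILES: 8 C, 1 F, 1 I, 2 N, 4 O.
Implicit hydrogens by atom environment:
  4 × C (aromatic): no H
  3 × O: no H
  2 × C: 3 H each → 6
  2 × C: no H
  1 × F: no H
  1 × I: no H
  1 × N (aromatic): no H
  1 × N (charge +1): no H
  1 × O (charge -1): no H
  Total hydrogens = 6.
Molecular formula: C8H6FIN2O4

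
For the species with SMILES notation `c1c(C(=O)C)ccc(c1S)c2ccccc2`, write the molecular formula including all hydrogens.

Heavy atoms from the SMILES: 14 C, 1 O, 1 S.
Implicit hydrogens by atom environment:
  8 × C (aromatic): 1 H each → 8
  4 × C (aromatic): no H
  1 × C: 3 H
  1 × C: no H
  1 × O: no H
  1 × S: 1 H
  Total hydrogens = 12.
Molecular formula: C14H12OS

C14H12OS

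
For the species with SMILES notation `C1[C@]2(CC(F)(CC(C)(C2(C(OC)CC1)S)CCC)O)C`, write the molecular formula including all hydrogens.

C16H29FO2S

Heavy atoms from the SMILES: 16 C, 1 F, 2 O, 1 S.
Implicit hydrogens by atom environment:
  7 × C: 2 H each → 14
  4 × C: 3 H each → 12
  4 × C: no H
  1 × C: 1 H
  1 × F: no H
  1 × O: 1 H
  1 × O: no H
  1 × S: 1 H
  Total hydrogens = 29.
Molecular formula: C16H29FO2S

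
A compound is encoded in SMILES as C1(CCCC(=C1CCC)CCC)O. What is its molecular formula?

Heavy atoms from the SMILES: 12 C, 1 O.
Implicit hydrogens by atom environment:
  7 × C: 2 H each → 14
  2 × C: 3 H each → 6
  2 × C: no H
  1 × C: 1 H
  1 × O: 1 H
  Total hydrogens = 22.
Molecular formula: C12H22O

C12H22O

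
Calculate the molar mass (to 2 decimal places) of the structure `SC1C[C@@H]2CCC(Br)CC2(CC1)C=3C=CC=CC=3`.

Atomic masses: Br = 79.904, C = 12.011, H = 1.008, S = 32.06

325.31

Molecular formula: C16H21BrS.
M = 1×79.904 + 16×12.011 + 21×1.008 + 1×32.06 = 325.31 g/mol.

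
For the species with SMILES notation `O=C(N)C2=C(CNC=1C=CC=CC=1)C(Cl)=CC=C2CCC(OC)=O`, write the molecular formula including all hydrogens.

Heavy atoms from the SMILES: 18 C, 1 Cl, 2 N, 3 O.
Implicit hydrogens by atom environment:
  7 × C (aromatic): 1 H each → 7
  5 × C (aromatic): no H
  3 × C: 2 H each → 6
  3 × O: no H
  2 × C: no H
  1 × C: 3 H
  1 × Cl: no H
  1 × N: 2 H
  1 × N: 1 H
  Total hydrogens = 19.
Molecular formula: C18H19ClN2O3

C18H19ClN2O3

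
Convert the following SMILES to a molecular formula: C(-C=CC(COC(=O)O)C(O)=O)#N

Heavy atoms from the SMILES: 7 C, 1 N, 5 O.
Implicit hydrogens by atom environment:
  3 × C: 1 H each → 3
  3 × C: no H
  3 × O: no H
  2 × O: 1 H each → 2
  1 × C: 2 H
  1 × N: no H
  Total hydrogens = 7.
Molecular formula: C7H7NO5

C7H7NO5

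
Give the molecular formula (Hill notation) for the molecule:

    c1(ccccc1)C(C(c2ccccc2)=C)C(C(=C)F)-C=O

Heavy atoms from the SMILES: 19 C, 1 F, 1 O.
Implicit hydrogens by atom environment:
  10 × C (aromatic): 1 H each → 10
  3 × C: 1 H each → 3
  2 × C: 2 H each → 4
  2 × C: no H
  2 × C (aromatic): no H
  1 × F: no H
  1 × O: no H
  Total hydrogens = 17.
Molecular formula: C19H17FO

C19H17FO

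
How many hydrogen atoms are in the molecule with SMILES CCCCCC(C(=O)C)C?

18

Hydrogens are implicit in SMILES; fill each atom to its normal valence:
  4 × C: 2 H each → 8
  3 × C: 3 H each → 9
  1 × C: 1 H
  1 × C: no H
  1 × O: no H
  Total hydrogens = 18.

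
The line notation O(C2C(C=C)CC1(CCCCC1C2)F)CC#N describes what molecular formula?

Heavy atoms from the SMILES: 14 C, 1 F, 1 N, 1 O.
Implicit hydrogens by atom environment:
  8 × C: 2 H each → 16
  4 × C: 1 H each → 4
  2 × C: no H
  1 × F: no H
  1 × N: no H
  1 × O: no H
  Total hydrogens = 20.
Molecular formula: C14H20FNO

C14H20FNO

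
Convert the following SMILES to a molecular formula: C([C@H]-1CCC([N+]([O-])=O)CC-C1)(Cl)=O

C8H12ClNO3

Heavy atoms from the SMILES: 8 C, 1 Cl, 1 N, 3 O.
Implicit hydrogens by atom environment:
  5 × C: 2 H each → 10
  2 × C: 1 H each → 2
  2 × O: no H
  1 × C: no H
  1 × Cl: no H
  1 × N (charge +1): no H
  1 × O (charge -1): no H
  Total hydrogens = 12.
Molecular formula: C8H12ClNO3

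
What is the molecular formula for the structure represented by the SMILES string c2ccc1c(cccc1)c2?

Heavy atoms from the SMILES: 10 C.
Implicit hydrogens by atom environment:
  8 × C (aromatic): 1 H each → 8
  2 × C (aromatic): no H
  Total hydrogens = 8.
Molecular formula: C10H8

C10H8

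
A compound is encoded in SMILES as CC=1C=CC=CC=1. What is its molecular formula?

C7H8

Heavy atoms from the SMILES: 7 C.
Implicit hydrogens by atom environment:
  5 × C (aromatic): 1 H each → 5
  1 × C: 3 H
  1 × C (aromatic): no H
  Total hydrogens = 8.
Molecular formula: C7H8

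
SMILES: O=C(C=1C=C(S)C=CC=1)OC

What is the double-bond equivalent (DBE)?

Molecular formula from the SMILES: C8H8O2S.
DoU = (2C + 2 + N − H − X)/2 = (2·8 + 2 + 0 − 8 − 0)/2 = 10/2 = 5.
(Structurally: 1 ring(s) + 4 π bond(s) = 5.)

5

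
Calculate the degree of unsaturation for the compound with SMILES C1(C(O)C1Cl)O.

1

Molecular formula from the SMILES: C3H5ClO2.
DoU = (2C + 2 + N − H − X)/2 = (2·3 + 2 + 0 − 5 − 1)/2 = 2/2 = 1.
(Structurally: 1 ring(s) + 0 π bond(s) = 1.)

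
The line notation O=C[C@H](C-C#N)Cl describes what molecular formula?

C4H4ClNO

Heavy atoms from the SMILES: 4 C, 1 Cl, 1 N, 1 O.
Implicit hydrogens by atom environment:
  2 × C: 1 H each → 2
  1 × C: 2 H
  1 × C: no H
  1 × Cl: no H
  1 × N: no H
  1 × O: no H
  Total hydrogens = 4.
Molecular formula: C4H4ClNO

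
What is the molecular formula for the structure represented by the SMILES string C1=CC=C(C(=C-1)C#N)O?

C7H5NO

Heavy atoms from the SMILES: 7 C, 1 N, 1 O.
Implicit hydrogens by atom environment:
  4 × C (aromatic): 1 H each → 4
  2 × C (aromatic): no H
  1 × C: no H
  1 × N: no H
  1 × O: 1 H
  Total hydrogens = 5.
Molecular formula: C7H5NO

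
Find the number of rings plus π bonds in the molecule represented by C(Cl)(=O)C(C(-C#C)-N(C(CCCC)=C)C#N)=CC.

Molecular formula from the SMILES: C14H17ClN2O.
DoU = (2C + 2 + N − H − X)/2 = (2·14 + 2 + 2 − 17 − 1)/2 = 14/2 = 7.
(Structurally: 0 ring(s) + 7 π bond(s) = 7.)

7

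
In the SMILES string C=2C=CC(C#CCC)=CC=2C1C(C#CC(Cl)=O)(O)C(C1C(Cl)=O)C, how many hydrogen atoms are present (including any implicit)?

16

Hydrogens are implicit in SMILES; fill each atom to its normal valence:
  7 × C: no H
  4 × C (aromatic): 1 H each → 4
  3 × C: 1 H each → 3
  2 × C: 3 H each → 6
  2 × C (aromatic): no H
  2 × Cl: no H
  2 × O: no H
  1 × C: 2 H
  1 × O: 1 H
  Total hydrogens = 16.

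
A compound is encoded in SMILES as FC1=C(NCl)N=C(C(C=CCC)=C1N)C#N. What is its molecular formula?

C10H10ClFN4

Heavy atoms from the SMILES: 10 C, 1 Cl, 1 F, 4 N.
Implicit hydrogens by atom environment:
  5 × C (aromatic): no H
  2 × C: 1 H each → 2
  1 × C: 3 H
  1 × C: 2 H
  1 × C: no H
  1 × Cl: no H
  1 × F: no H
  1 × N: 2 H
  1 × N: 1 H
  1 × N (aromatic): no H
  1 × N: no H
  Total hydrogens = 10.
Molecular formula: C10H10ClFN4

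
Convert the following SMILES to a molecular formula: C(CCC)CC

C6H14

Heavy atoms from the SMILES: 6 C.
Implicit hydrogens by atom environment:
  4 × C: 2 H each → 8
  2 × C: 3 H each → 6
  Total hydrogens = 14.
Molecular formula: C6H14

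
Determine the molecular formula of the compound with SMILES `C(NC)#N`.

C2H4N2

Heavy atoms from the SMILES: 2 C, 2 N.
Implicit hydrogens by atom environment:
  1 × C: 3 H
  1 × C: no H
  1 × N: 1 H
  1 × N: no H
  Total hydrogens = 4.
Molecular formula: C2H4N2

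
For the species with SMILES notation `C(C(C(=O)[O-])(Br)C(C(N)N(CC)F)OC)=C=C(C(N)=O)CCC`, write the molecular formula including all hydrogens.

Heavy atoms from the SMILES: 1 Br, 14 C, 1 F, 3 N, 4 O.
Implicit hydrogens by atom environment:
  5 × C: no H
  3 × C: 3 H each → 9
  3 × C: 2 H each → 6
  3 × C: 1 H each → 3
  3 × O: no H
  2 × N: 2 H each → 4
  1 × Br: no H
  1 × F: no H
  1 × N: no H
  1 × O (charge -1): no H
  Total hydrogens = 22.
Net charge -1.
Molecular formula: C14H22BrFN3O4-

C14H22BrFN3O4-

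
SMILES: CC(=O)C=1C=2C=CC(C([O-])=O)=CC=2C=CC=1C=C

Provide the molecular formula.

C15H11O3-

Heavy atoms from the SMILES: 15 C, 3 O.
Implicit hydrogens by atom environment:
  5 × C (aromatic): 1 H each → 5
  5 × C (aromatic): no H
  2 × C: no H
  2 × O: no H
  1 × C: 3 H
  1 × C: 2 H
  1 × C: 1 H
  1 × O (charge -1): no H
  Total hydrogens = 11.
Net charge -1.
Molecular formula: C15H11O3-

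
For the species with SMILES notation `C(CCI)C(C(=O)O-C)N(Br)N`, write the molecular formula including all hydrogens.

C6H12BrIN2O2

Heavy atoms from the SMILES: 1 Br, 6 C, 1 I, 2 N, 2 O.
Implicit hydrogens by atom environment:
  3 × C: 2 H each → 6
  2 × O: no H
  1 × Br: no H
  1 × C: 3 H
  1 × C: 1 H
  1 × C: no H
  1 × I: no H
  1 × N: 2 H
  1 × N: no H
  Total hydrogens = 12.
Molecular formula: C6H12BrIN2O2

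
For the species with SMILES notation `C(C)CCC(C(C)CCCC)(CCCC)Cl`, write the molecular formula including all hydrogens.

C15H31Cl

Heavy atoms from the SMILES: 15 C, 1 Cl.
Implicit hydrogens by atom environment:
  9 × C: 2 H each → 18
  4 × C: 3 H each → 12
  1 × C: 1 H
  1 × C: no H
  1 × Cl: no H
  Total hydrogens = 31.
Molecular formula: C15H31Cl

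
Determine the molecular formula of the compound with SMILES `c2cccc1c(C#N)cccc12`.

Heavy atoms from the SMILES: 11 C, 1 N.
Implicit hydrogens by atom environment:
  7 × C (aromatic): 1 H each → 7
  3 × C (aromatic): no H
  1 × C: no H
  1 × N: no H
  Total hydrogens = 7.
Molecular formula: C11H7N

C11H7N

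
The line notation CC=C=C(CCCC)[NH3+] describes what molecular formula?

Heavy atoms from the SMILES: 8 C, 1 N.
Implicit hydrogens by atom environment:
  3 × C: 2 H each → 6
  2 × C: 3 H each → 6
  2 × C: no H
  1 × C: 1 H
  1 × N (charge +1): 3 H
  Total hydrogens = 16.
Net charge +1.
Molecular formula: C8H16N+

C8H16N+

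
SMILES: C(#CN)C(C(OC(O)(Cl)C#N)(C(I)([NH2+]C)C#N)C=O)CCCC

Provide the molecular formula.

Heavy atoms from the SMILES: 14 C, 1 Cl, 1 I, 4 N, 3 O.
Implicit hydrogens by atom environment:
  7 × C: no H
  3 × C: 2 H each → 6
  2 × C: 3 H each → 6
  2 × C: 1 H each → 2
  2 × N: no H
  2 × O: no H
  1 × Cl: no H
  1 × I: no H
  1 × N (charge +1): 2 H
  1 × N: 2 H
  1 × O: 1 H
  Total hydrogens = 19.
Net charge +1.
Molecular formula: C14H19ClIN4O3+

C14H19ClIN4O3+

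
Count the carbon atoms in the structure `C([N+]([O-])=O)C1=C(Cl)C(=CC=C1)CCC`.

The symbol for carbon appears 10 times in the SMILES. (Cl is a single chlorine, not C + l.)

10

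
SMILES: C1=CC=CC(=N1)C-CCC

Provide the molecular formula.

C9H13N

Heavy atoms from the SMILES: 9 C, 1 N.
Implicit hydrogens by atom environment:
  4 × C (aromatic): 1 H each → 4
  3 × C: 2 H each → 6
  1 × C: 3 H
  1 × C (aromatic): no H
  1 × N (aromatic): no H
  Total hydrogens = 13.
Molecular formula: C9H13N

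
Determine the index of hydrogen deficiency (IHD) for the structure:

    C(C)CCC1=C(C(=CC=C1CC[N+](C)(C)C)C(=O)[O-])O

Molecular formula from the SMILES: C16H25NO3.
DoU = (2C + 2 + N − H − X)/2 = (2·16 + 2 + 1 − 25 − 0)/2 = 10/2 = 5.
(Structurally: 1 ring(s) + 4 π bond(s) = 5.)

5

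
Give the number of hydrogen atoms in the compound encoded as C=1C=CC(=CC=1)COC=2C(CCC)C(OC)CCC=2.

Hydrogens are implicit in SMILES; fill each atom to its normal valence:
  5 × C: 2 H each → 10
  5 × C (aromatic): 1 H each → 5
  3 × C: 1 H each → 3
  2 × C: 3 H each → 6
  2 × O: no H
  1 × C: no H
  1 × C (aromatic): no H
  Total hydrogens = 24.

24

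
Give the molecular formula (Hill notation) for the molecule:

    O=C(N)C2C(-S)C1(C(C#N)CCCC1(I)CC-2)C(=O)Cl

C13H16ClIN2O2S

Heavy atoms from the SMILES: 13 C, 1 Cl, 1 I, 2 N, 2 O, 1 S.
Implicit hydrogens by atom environment:
  5 × C: 2 H each → 10
  5 × C: no H
  3 × C: 1 H each → 3
  2 × O: no H
  1 × Cl: no H
  1 × I: no H
  1 × N: 2 H
  1 × N: no H
  1 × S: 1 H
  Total hydrogens = 16.
Molecular formula: C13H16ClIN2O2S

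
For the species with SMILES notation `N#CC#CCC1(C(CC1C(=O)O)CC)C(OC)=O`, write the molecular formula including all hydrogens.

C13H15NO4

Heavy atoms from the SMILES: 13 C, 1 N, 4 O.
Implicit hydrogens by atom environment:
  6 × C: no H
  3 × C: 2 H each → 6
  3 × O: no H
  2 × C: 3 H each → 6
  2 × C: 1 H each → 2
  1 × N: no H
  1 × O: 1 H
  Total hydrogens = 15.
Molecular formula: C13H15NO4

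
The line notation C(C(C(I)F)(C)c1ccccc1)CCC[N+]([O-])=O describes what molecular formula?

C13H17FINO2

Heavy atoms from the SMILES: 13 C, 1 F, 1 I, 1 N, 2 O.
Implicit hydrogens by atom environment:
  5 × C (aromatic): 1 H each → 5
  4 × C: 2 H each → 8
  1 × C: 3 H
  1 × C: 1 H
  1 × C: no H
  1 × C (aromatic): no H
  1 × F: no H
  1 × I: no H
  1 × N (charge +1): no H
  1 × O: no H
  1 × O (charge -1): no H
  Total hydrogens = 17.
Molecular formula: C13H17FINO2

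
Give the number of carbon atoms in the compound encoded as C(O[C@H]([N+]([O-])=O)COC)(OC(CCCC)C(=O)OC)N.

The symbol for carbon appears 11 times in the SMILES.

11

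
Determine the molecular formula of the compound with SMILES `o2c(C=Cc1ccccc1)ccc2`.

C12H10O

Heavy atoms from the SMILES: 12 C, 1 O.
Implicit hydrogens by atom environment:
  8 × C (aromatic): 1 H each → 8
  2 × C: 1 H each → 2
  2 × C (aromatic): no H
  1 × O (aromatic): no H
  Total hydrogens = 10.
Molecular formula: C12H10O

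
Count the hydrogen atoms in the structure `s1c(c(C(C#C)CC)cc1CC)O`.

14

Hydrogens are implicit in SMILES; fill each atom to its normal valence:
  3 × C (aromatic): no H
  2 × C: 3 H each → 6
  2 × C: 2 H each → 4
  2 × C: 1 H each → 2
  1 × C (aromatic): 1 H
  1 × C: no H
  1 × O: 1 H
  1 × S (aromatic): no H
  Total hydrogens = 14.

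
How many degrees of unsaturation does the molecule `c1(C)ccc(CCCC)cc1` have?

4

Molecular formula from the SMILES: C11H16.
DoU = (2C + 2 + N − H − X)/2 = (2·11 + 2 + 0 − 16 − 0)/2 = 8/2 = 4.
(Structurally: 1 ring(s) + 3 π bond(s) = 4.)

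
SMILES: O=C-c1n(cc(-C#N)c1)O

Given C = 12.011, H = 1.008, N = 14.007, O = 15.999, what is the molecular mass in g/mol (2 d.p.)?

136.11

Molecular formula: C6H4N2O2.
M = 6×12.011 + 4×1.008 + 2×14.007 + 2×15.999 = 136.11 g/mol.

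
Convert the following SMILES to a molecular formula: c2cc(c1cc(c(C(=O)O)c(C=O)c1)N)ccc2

Heavy atoms from the SMILES: 14 C, 1 N, 3 O.
Implicit hydrogens by atom environment:
  7 × C (aromatic): 1 H each → 7
  5 × C (aromatic): no H
  2 × O: no H
  1 × C: 1 H
  1 × C: no H
  1 × N: 2 H
  1 × O: 1 H
  Total hydrogens = 11.
Molecular formula: C14H11NO3

C14H11NO3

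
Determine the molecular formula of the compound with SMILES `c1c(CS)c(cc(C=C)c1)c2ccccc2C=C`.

C17H16S

Heavy atoms from the SMILES: 17 C, 1 S.
Implicit hydrogens by atom environment:
  7 × C (aromatic): 1 H each → 7
  5 × C (aromatic): no H
  3 × C: 2 H each → 6
  2 × C: 1 H each → 2
  1 × S: 1 H
  Total hydrogens = 16.
Molecular formula: C17H16S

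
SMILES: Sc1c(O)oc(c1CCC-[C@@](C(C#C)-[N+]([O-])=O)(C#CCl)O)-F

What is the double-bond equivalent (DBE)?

Molecular formula from the SMILES: C13H11ClFNO5S.
DoU = (2C + 2 + N − H − X)/2 = (2·13 + 2 + 1 − 11 − 2)/2 = 16/2 = 8.
(Structurally: 1 ring(s) + 7 π bond(s) = 8.)

8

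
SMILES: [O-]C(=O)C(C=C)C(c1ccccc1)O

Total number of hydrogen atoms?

Hydrogens are implicit in SMILES; fill each atom to its normal valence:
  5 × C (aromatic): 1 H each → 5
  3 × C: 1 H each → 3
  1 × C: 2 H
  1 × C (aromatic): no H
  1 × C: no H
  1 × O: 1 H
  1 × O: no H
  1 × O (charge -1): no H
  Total hydrogens = 11.

11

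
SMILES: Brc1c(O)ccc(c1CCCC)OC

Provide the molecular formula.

Heavy atoms from the SMILES: 1 Br, 11 C, 2 O.
Implicit hydrogens by atom environment:
  4 × C (aromatic): no H
  3 × C: 2 H each → 6
  2 × C: 3 H each → 6
  2 × C (aromatic): 1 H each → 2
  1 × Br: no H
  1 × O: 1 H
  1 × O: no H
  Total hydrogens = 15.
Molecular formula: C11H15BrO2

C11H15BrO2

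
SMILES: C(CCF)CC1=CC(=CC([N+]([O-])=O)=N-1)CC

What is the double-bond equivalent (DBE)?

5

Molecular formula from the SMILES: C11H15FN2O2.
DoU = (2C + 2 + N − H − X)/2 = (2·11 + 2 + 2 − 15 − 1)/2 = 10/2 = 5.
(Structurally: 1 ring(s) + 4 π bond(s) = 5.)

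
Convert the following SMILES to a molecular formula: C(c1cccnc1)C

Heavy atoms from the SMILES: 7 C, 1 N.
Implicit hydrogens by atom environment:
  4 × C (aromatic): 1 H each → 4
  1 × C: 3 H
  1 × C: 2 H
  1 × C (aromatic): no H
  1 × N (aromatic): no H
  Total hydrogens = 9.
Molecular formula: C7H9N

C7H9N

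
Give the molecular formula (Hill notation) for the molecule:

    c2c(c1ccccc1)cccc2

Heavy atoms from the SMILES: 12 C.
Implicit hydrogens by atom environment:
  10 × C (aromatic): 1 H each → 10
  2 × C (aromatic): no H
  Total hydrogens = 10.
Molecular formula: C12H10

C12H10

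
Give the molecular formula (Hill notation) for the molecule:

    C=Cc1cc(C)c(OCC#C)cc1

C12H12O

Heavy atoms from the SMILES: 12 C, 1 O.
Implicit hydrogens by atom environment:
  3 × C (aromatic): 1 H each → 3
  3 × C (aromatic): no H
  2 × C: 2 H each → 4
  2 × C: 1 H each → 2
  1 × C: 3 H
  1 × C: no H
  1 × O: no H
  Total hydrogens = 12.
Molecular formula: C12H12O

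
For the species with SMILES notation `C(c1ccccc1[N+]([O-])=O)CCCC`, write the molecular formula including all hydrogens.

C11H15NO2

Heavy atoms from the SMILES: 11 C, 1 N, 2 O.
Implicit hydrogens by atom environment:
  4 × C: 2 H each → 8
  4 × C (aromatic): 1 H each → 4
  2 × C (aromatic): no H
  1 × C: 3 H
  1 × N (charge +1): no H
  1 × O: no H
  1 × O (charge -1): no H
  Total hydrogens = 15.
Molecular formula: C11H15NO2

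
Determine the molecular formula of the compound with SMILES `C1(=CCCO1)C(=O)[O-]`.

C5H5O3-

Heavy atoms from the SMILES: 5 C, 3 O.
Implicit hydrogens by atom environment:
  2 × C: 2 H each → 4
  2 × C: no H
  2 × O: no H
  1 × C: 1 H
  1 × O (charge -1): no H
  Total hydrogens = 5.
Net charge -1.
Molecular formula: C5H5O3-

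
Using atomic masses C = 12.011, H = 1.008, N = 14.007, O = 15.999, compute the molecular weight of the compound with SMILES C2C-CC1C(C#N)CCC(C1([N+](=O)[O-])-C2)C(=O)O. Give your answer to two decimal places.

Molecular formula: C12H16N2O4.
M = 12×12.011 + 16×1.008 + 2×14.007 + 4×15.999 = 252.27 g/mol.

252.27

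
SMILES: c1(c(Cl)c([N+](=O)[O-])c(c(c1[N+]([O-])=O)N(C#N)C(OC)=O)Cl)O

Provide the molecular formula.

Heavy atoms from the SMILES: 9 C, 2 Cl, 4 N, 7 O.
Implicit hydrogens by atom environment:
  6 × C (aromatic): no H
  4 × O: no H
  2 × C: no H
  2 × Cl: no H
  2 × N (charge +1): no H
  2 × N: no H
  2 × O (charge -1): no H
  1 × C: 3 H
  1 × O: 1 H
  Total hydrogens = 4.
Molecular formula: C9H4Cl2N4O7

C9H4Cl2N4O7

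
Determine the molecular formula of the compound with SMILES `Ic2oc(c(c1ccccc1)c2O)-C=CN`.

C12H10INO2

Heavy atoms from the SMILES: 12 C, 1 I, 1 N, 2 O.
Implicit hydrogens by atom environment:
  5 × C (aromatic): 1 H each → 5
  5 × C (aromatic): no H
  2 × C: 1 H each → 2
  1 × I: no H
  1 × N: 2 H
  1 × O: 1 H
  1 × O (aromatic): no H
  Total hydrogens = 10.
Molecular formula: C12H10INO2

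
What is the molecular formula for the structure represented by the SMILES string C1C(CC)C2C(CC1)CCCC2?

C12H22

Heavy atoms from the SMILES: 12 C.
Implicit hydrogens by atom environment:
  8 × C: 2 H each → 16
  3 × C: 1 H each → 3
  1 × C: 3 H
  Total hydrogens = 22.
Molecular formula: C12H22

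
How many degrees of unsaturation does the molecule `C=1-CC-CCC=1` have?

Molecular formula from the SMILES: C6H10.
DoU = (2C + 2 + N − H − X)/2 = (2·6 + 2 + 0 − 10 − 0)/2 = 4/2 = 2.
(Structurally: 1 ring(s) + 1 π bond(s) = 2.)

2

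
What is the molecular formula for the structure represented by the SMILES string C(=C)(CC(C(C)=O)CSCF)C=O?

C9H13FO2S

Heavy atoms from the SMILES: 9 C, 1 F, 2 O, 1 S.
Implicit hydrogens by atom environment:
  4 × C: 2 H each → 8
  2 × C: 1 H each → 2
  2 × C: no H
  2 × O: no H
  1 × C: 3 H
  1 × F: no H
  1 × S: no H
  Total hydrogens = 13.
Molecular formula: C9H13FO2S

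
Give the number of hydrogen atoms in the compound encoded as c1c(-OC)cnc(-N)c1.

8

Hydrogens are implicit in SMILES; fill each atom to its normal valence:
  3 × C (aromatic): 1 H each → 3
  2 × C (aromatic): no H
  1 × C: 3 H
  1 × N: 2 H
  1 × N (aromatic): no H
  1 × O: no H
  Total hydrogens = 8.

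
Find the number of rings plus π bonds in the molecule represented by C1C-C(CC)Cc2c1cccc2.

Molecular formula from the SMILES: C12H16.
DoU = (2C + 2 + N − H − X)/2 = (2·12 + 2 + 0 − 16 − 0)/2 = 10/2 = 5.
(Structurally: 2 ring(s) + 3 π bond(s) = 5.)

5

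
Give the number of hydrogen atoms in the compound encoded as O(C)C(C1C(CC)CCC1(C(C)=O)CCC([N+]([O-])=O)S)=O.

23

Hydrogens are implicit in SMILES; fill each atom to its normal valence:
  5 × C: 2 H each → 10
  4 × O: no H
  3 × C: 3 H each → 9
  3 × C: 1 H each → 3
  3 × C: no H
  1 × N (charge +1): no H
  1 × O (charge -1): no H
  1 × S: 1 H
  Total hydrogens = 23.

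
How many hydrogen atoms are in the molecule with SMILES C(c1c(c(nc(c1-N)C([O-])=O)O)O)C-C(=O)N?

10

Hydrogens are implicit in SMILES; fill each atom to its normal valence:
  5 × C (aromatic): no H
  2 × C: 2 H each → 4
  2 × C: no H
  2 × N: 2 H each → 4
  2 × O: 1 H each → 2
  2 × O: no H
  1 × N (aromatic): no H
  1 × O (charge -1): no H
  Total hydrogens = 10.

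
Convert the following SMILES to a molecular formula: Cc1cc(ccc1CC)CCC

C12H18

Heavy atoms from the SMILES: 12 C.
Implicit hydrogens by atom environment:
  3 × C: 3 H each → 9
  3 × C: 2 H each → 6
  3 × C (aromatic): 1 H each → 3
  3 × C (aromatic): no H
  Total hydrogens = 18.
Molecular formula: C12H18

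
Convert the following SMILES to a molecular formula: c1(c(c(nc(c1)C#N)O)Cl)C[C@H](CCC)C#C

C13H13ClN2O

Heavy atoms from the SMILES: 13 C, 1 Cl, 2 N, 1 O.
Implicit hydrogens by atom environment:
  4 × C (aromatic): no H
  3 × C: 2 H each → 6
  2 × C: 1 H each → 2
  2 × C: no H
  1 × C: 3 H
  1 × C (aromatic): 1 H
  1 × Cl: no H
  1 × N (aromatic): no H
  1 × N: no H
  1 × O: 1 H
  Total hydrogens = 13.
Molecular formula: C13H13ClN2O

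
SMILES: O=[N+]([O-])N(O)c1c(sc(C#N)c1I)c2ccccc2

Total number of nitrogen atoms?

3

The symbol for nitrogen appears 3 times in the SMILES.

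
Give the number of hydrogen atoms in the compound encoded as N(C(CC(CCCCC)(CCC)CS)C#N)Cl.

25

Hydrogens are implicit in SMILES; fill each atom to its normal valence:
  8 × C: 2 H each → 16
  2 × C: 3 H each → 6
  2 × C: no H
  1 × C: 1 H
  1 × Cl: no H
  1 × N: 1 H
  1 × N: no H
  1 × S: 1 H
  Total hydrogens = 25.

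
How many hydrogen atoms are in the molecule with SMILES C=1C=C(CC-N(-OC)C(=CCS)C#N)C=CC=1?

Hydrogens are implicit in SMILES; fill each atom to its normal valence:
  5 × C (aromatic): 1 H each → 5
  3 × C: 2 H each → 6
  2 × C: no H
  2 × N: no H
  1 × C: 3 H
  1 × C: 1 H
  1 × C (aromatic): no H
  1 × O: no H
  1 × S: 1 H
  Total hydrogens = 16.

16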